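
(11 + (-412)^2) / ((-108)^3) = -56585 / 419904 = -0.13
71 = 71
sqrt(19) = 4.36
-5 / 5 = -1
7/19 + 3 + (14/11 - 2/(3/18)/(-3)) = 1806/209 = 8.64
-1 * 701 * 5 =-3505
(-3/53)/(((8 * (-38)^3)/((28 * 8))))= 21/727054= 0.00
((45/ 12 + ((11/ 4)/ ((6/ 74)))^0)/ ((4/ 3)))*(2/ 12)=19/ 32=0.59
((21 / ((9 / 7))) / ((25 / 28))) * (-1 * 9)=-4116 / 25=-164.64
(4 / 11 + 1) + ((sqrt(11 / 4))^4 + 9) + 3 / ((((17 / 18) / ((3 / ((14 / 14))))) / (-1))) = 25123 / 2992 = 8.40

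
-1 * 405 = -405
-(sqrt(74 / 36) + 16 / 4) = -4 -sqrt(74) / 6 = -5.43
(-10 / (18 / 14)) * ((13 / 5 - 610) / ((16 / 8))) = 21259 / 9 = 2362.11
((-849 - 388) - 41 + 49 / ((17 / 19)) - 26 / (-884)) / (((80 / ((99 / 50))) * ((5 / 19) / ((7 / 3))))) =-182534121 / 680000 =-268.43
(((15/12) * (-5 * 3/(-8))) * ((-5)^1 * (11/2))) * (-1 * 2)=4125/32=128.91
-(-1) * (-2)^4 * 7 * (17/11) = 1904/11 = 173.09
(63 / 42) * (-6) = -9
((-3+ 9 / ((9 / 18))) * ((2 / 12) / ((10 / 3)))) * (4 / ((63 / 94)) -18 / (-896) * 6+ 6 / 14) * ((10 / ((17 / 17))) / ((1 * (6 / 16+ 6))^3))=75080 / 397953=0.19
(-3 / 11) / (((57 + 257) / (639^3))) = -782751357 / 3454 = -226621.70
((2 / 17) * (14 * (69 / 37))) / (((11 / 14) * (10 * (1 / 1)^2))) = 13524 / 34595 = 0.39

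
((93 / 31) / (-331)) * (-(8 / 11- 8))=-240 / 3641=-0.07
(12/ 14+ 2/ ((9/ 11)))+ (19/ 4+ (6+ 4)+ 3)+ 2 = 5809/ 252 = 23.05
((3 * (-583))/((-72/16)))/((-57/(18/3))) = -2332/57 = -40.91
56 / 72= 0.78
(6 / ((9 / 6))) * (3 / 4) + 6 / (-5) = 9 / 5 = 1.80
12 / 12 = 1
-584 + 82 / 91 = -583.10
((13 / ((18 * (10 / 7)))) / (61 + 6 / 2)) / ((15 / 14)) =637 / 86400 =0.01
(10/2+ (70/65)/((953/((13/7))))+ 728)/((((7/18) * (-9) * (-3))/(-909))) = -60474558/953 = -63457.04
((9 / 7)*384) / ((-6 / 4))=-2304 / 7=-329.14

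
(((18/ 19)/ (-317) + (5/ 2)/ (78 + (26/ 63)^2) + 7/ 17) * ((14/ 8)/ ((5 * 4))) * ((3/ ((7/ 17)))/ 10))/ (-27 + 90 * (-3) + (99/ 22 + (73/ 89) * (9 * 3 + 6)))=-99692981807/ 941756904850112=-0.00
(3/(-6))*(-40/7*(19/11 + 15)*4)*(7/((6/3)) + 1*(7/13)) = 110400/143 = 772.03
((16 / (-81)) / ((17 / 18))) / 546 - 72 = -3007384 / 41769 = -72.00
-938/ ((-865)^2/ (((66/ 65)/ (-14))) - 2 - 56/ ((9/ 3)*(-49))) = 216678/ 2383096999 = 0.00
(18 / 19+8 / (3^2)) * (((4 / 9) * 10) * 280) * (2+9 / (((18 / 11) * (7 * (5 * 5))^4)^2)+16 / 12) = 530316654492187500607904 / 69622156329345703125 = 7617.07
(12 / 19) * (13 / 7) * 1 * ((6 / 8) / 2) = 117 / 266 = 0.44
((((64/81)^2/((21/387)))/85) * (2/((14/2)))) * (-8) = -2818048/9108855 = -0.31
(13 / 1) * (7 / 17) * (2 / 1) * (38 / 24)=1729 / 102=16.95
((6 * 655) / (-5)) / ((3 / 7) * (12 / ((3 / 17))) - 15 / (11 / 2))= -10087 / 339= -29.76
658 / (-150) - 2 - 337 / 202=-122033 / 15150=-8.05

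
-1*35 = -35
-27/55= -0.49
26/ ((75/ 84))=728/ 25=29.12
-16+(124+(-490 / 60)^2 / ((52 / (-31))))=127745 / 1872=68.24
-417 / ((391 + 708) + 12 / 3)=-417 / 1103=-0.38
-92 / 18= -46 / 9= -5.11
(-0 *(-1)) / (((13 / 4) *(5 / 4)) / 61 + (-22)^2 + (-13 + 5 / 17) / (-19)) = 0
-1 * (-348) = 348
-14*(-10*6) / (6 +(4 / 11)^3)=15972 / 115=138.89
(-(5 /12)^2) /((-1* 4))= 0.04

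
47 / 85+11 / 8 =1311 / 680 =1.93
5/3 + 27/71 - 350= -74114/213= -347.95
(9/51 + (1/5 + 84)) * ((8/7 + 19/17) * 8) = 1525.87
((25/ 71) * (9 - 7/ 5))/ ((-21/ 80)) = -15200/ 1491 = -10.19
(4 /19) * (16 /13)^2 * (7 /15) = 7168 /48165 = 0.15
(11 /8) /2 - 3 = -37 /16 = -2.31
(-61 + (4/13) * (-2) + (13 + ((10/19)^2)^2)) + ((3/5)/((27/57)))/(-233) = -287436076927/5921134635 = -48.54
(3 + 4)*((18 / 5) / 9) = 14 / 5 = 2.80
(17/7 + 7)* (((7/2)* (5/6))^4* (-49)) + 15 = -115496285/3456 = -33419.06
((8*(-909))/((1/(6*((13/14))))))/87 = -94536/203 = -465.69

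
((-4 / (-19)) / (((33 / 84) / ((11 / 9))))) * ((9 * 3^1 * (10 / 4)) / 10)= 84 / 19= 4.42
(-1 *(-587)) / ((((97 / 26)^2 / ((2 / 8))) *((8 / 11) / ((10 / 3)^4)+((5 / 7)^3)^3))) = 55043984534288750 / 283437759618053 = 194.20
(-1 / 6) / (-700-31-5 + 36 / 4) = 1 / 4362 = 0.00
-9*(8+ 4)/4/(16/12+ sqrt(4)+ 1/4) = -324/43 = -7.53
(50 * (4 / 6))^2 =10000 / 9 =1111.11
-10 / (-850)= 0.01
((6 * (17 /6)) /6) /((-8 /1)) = -17 /48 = -0.35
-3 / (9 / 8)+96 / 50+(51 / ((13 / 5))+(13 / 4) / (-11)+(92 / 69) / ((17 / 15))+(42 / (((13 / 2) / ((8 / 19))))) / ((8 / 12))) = 330214939 / 13856700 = 23.83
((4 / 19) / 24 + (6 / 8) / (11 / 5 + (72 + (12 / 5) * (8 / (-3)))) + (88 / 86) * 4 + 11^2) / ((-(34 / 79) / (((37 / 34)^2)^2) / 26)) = -266784766674092563 / 25167862674624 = -10600.22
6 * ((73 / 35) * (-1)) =-438 / 35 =-12.51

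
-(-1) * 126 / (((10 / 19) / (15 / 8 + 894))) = 8578899 / 40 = 214472.48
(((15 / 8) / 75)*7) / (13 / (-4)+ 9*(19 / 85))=-119 / 842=-0.14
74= 74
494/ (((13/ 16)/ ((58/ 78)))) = 17632/ 39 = 452.10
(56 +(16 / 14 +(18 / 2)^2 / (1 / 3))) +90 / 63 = 2111 / 7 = 301.57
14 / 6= 7 / 3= 2.33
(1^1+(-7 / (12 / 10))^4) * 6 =1501921 / 216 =6953.34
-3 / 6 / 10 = -1 / 20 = -0.05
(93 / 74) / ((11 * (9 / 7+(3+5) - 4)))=651 / 30118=0.02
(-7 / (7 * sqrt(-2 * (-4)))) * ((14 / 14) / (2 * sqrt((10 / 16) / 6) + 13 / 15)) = -195 * sqrt(2) / 301 + 75 * sqrt(30) / 602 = -0.23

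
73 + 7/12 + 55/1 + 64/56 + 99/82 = 450935/3444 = 130.93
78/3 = 26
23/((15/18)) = 138/5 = 27.60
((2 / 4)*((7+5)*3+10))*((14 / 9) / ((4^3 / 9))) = 161 / 32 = 5.03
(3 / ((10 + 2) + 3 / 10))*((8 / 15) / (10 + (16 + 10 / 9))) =12 / 2501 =0.00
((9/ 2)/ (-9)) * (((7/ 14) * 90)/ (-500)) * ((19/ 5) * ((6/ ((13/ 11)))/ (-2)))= -5643/ 13000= -0.43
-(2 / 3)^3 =-8 / 27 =-0.30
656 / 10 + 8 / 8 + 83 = 748 / 5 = 149.60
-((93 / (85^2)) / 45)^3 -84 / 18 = -5940104871123541 / 1272879615234375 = -4.67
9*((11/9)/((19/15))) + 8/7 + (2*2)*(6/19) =1475/133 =11.09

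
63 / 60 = 21 / 20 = 1.05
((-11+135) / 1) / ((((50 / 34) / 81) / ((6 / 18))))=2276.64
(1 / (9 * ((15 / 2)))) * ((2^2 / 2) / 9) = 4 / 1215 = 0.00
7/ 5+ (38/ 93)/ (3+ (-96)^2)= 6001759/ 4286835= 1.40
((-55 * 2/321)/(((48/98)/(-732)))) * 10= 1643950/321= 5121.34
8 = 8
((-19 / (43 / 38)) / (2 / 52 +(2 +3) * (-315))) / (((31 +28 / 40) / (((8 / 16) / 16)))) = 23465 / 2232703276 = 0.00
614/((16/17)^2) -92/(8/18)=62227/128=486.15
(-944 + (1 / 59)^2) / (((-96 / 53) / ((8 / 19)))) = 174161339 / 793668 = 219.44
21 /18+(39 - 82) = -251 /6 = -41.83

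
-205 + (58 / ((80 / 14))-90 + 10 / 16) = -11369 / 40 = -284.22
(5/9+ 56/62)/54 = 0.03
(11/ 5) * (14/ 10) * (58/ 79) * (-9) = -40194/ 1975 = -20.35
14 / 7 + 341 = 343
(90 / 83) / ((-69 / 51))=-1530 / 1909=-0.80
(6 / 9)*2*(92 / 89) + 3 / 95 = 35761 / 25365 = 1.41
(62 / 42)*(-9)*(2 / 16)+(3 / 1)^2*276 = 139011 / 56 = 2482.34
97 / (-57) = -97 / 57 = -1.70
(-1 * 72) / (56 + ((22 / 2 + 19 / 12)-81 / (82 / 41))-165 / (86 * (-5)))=-37152 / 14689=-2.53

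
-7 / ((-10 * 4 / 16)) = 14 / 5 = 2.80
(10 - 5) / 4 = 5 / 4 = 1.25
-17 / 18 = -0.94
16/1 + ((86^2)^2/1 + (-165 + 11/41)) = 2242727358/41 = 54700667.27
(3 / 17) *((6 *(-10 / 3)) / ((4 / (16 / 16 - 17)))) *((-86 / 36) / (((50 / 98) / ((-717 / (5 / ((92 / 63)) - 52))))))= -370629728 / 379865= -975.69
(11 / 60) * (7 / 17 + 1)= 22 / 85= 0.26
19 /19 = 1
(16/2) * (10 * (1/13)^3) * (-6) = -480/2197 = -0.22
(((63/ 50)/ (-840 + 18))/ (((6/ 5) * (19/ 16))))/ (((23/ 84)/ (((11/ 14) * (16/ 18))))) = -2464/ 898035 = -0.00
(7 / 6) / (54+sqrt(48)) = 21 / 956 - 7*sqrt(3) / 4302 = 0.02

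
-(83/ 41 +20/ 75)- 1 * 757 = -466964/ 615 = -759.29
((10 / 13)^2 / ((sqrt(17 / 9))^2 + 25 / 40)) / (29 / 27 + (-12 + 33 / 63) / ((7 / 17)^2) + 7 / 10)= -0.00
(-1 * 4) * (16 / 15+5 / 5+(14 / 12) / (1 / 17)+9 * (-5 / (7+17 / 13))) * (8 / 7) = -75.35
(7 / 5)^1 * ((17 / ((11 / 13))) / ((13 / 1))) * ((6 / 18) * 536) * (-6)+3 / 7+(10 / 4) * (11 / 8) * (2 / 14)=-14281951 / 6160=-2318.50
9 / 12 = 3 / 4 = 0.75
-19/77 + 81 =6218/77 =80.75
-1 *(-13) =13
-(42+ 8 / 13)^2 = -306916 / 169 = -1816.07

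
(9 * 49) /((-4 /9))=-3969 /4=-992.25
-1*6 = -6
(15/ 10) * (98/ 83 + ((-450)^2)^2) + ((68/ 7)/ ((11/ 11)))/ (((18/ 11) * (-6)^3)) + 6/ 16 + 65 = 61509375067.12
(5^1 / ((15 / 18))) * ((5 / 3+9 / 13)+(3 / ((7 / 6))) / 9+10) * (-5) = -34520 / 91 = -379.34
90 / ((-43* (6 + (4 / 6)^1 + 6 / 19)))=-2565 / 8557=-0.30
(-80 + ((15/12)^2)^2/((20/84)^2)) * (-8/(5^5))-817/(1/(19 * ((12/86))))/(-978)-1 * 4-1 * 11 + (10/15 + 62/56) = -10.92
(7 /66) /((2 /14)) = 49 /66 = 0.74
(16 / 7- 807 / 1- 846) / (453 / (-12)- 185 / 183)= 8458260 / 198611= 42.59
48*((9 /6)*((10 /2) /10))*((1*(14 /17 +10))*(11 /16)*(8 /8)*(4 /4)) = 4554 /17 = 267.88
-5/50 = -1/10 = -0.10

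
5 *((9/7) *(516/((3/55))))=425700/7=60814.29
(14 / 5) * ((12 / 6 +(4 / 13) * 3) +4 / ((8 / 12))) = 1624 / 65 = 24.98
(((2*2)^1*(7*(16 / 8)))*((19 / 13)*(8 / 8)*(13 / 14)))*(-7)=-532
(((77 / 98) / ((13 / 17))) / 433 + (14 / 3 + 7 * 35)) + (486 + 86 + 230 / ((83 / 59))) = 19331552393 / 19622694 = 985.16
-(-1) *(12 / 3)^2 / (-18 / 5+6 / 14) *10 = -5600 / 111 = -50.45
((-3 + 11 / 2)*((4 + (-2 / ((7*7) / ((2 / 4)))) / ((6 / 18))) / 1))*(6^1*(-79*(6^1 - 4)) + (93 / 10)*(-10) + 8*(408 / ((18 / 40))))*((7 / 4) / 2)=17984705 / 336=53525.91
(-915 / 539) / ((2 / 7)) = -915 / 154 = -5.94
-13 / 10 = -1.30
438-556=-118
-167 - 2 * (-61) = -45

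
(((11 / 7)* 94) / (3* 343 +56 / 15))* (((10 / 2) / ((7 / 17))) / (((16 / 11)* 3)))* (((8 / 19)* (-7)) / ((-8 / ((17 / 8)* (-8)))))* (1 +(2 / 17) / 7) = -292453975 / 115376968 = -2.53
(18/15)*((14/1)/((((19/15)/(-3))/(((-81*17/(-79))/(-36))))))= 19.27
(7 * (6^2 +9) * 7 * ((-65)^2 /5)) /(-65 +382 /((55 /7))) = -102477375 /901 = -113737.38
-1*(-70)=70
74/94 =37/47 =0.79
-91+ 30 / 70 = -634 / 7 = -90.57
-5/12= -0.42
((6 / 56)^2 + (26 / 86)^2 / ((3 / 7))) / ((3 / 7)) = 977395 / 1863792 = 0.52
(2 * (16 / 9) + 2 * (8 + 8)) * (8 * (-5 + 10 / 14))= -25600 / 21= -1219.05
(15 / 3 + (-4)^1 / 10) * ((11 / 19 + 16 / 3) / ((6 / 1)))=7751 / 1710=4.53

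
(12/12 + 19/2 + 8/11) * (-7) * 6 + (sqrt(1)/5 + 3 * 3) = -25429/55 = -462.35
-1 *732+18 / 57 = -13902 / 19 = -731.68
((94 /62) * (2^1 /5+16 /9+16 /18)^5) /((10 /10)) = 9680259872 /23540625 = 411.22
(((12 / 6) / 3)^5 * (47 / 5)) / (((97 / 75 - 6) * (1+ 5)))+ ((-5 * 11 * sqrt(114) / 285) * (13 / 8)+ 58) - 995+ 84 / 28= -80121346 / 85779 - 143 * sqrt(114) / 456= -937.39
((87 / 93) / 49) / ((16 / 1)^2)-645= -250817251 / 388864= -645.00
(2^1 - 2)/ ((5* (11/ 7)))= 0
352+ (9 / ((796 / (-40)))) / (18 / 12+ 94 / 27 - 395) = 1475285788 / 4191139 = 352.00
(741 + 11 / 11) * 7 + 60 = 5254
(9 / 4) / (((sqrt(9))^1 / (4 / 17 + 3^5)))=182.43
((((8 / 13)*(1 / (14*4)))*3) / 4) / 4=3 / 1456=0.00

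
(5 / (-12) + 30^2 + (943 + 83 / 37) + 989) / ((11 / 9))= 3774657 / 1628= 2318.59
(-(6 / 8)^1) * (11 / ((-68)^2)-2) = 27711 / 18496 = 1.50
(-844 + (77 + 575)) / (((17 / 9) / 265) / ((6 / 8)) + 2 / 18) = -1373760 / 863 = -1591.84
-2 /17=-0.12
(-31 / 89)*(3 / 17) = -93 / 1513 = -0.06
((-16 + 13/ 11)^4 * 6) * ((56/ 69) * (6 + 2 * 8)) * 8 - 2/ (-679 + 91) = 371908199489941/ 9000222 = 41322114.00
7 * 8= 56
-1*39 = -39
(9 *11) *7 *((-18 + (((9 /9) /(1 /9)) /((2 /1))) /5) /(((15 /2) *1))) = -39501 /25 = -1580.04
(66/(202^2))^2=1089/416241604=0.00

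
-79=-79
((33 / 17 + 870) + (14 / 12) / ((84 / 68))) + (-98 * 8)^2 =188351839 / 306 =615528.89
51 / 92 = 0.55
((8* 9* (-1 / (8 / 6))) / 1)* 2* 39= -4212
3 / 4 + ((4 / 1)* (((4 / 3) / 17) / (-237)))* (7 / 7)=36197 / 48348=0.75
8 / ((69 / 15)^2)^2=5000 / 279841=0.02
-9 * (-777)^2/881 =-5433561/881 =-6167.49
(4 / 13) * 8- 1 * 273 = -270.54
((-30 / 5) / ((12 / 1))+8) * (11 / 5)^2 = 363 / 10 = 36.30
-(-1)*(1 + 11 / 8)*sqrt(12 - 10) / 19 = sqrt(2) / 8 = 0.18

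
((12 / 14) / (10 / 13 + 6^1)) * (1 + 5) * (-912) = -53352 / 77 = -692.88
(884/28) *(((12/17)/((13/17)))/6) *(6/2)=102/7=14.57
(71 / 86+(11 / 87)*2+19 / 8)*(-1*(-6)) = 103355 / 4988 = 20.72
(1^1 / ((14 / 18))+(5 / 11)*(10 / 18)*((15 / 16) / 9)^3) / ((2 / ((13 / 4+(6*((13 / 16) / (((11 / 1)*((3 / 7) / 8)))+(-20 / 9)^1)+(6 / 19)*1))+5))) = 866435219477 / 384427524096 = 2.25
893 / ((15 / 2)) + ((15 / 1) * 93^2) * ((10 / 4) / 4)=9744413 / 120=81203.44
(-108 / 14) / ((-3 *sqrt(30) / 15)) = 9 *sqrt(30) / 7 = 7.04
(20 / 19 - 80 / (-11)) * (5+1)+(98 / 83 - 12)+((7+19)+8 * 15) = 3211500 / 17347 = 185.13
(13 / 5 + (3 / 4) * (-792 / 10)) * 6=-1704 / 5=-340.80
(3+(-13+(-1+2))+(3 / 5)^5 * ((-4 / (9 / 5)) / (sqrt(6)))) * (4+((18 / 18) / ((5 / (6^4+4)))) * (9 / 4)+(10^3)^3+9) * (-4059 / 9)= 8118004854564 * sqrt(6) / 625+4059002427282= 4090818378678.99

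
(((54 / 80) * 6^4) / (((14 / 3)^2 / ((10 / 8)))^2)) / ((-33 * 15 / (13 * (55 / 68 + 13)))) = -240270381 / 229881344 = -1.05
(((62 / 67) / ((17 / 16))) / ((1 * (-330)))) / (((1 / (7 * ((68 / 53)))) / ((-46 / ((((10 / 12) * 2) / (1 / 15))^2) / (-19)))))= -638848 / 6957740625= -0.00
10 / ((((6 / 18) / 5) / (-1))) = -150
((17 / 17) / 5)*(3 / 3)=1 / 5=0.20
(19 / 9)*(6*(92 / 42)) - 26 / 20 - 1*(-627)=653.45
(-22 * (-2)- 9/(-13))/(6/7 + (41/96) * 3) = 130144/6227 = 20.90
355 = 355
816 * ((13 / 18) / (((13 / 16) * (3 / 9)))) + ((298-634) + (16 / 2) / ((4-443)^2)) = 354606648 / 192721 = 1840.00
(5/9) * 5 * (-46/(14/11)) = -6325/63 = -100.40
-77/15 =-5.13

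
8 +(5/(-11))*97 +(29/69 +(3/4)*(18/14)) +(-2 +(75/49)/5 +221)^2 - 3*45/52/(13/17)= 29601107589773/615957342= 48057.07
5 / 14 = 0.36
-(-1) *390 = 390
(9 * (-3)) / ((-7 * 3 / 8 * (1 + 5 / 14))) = 7.58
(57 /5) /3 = 19 /5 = 3.80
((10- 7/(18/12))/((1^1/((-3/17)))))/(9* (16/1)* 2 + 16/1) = -1/323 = -0.00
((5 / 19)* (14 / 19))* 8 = 560 / 361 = 1.55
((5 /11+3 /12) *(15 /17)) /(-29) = -465 /21692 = -0.02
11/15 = 0.73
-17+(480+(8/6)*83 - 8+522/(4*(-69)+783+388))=1520381/2685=566.25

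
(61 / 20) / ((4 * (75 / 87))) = 1769 / 2000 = 0.88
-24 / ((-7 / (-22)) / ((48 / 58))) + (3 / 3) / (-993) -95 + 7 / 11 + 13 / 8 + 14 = -2504088803 / 17738952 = -141.16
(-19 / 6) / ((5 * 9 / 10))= -0.70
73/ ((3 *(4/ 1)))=73/ 12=6.08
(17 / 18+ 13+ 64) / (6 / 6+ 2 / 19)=26657 / 378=70.52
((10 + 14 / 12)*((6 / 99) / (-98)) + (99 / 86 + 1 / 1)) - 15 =-2681618 / 208593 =-12.86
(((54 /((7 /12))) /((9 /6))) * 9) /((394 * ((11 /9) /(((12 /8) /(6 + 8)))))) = 13122 /106183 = 0.12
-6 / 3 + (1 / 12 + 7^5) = 201661 / 12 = 16805.08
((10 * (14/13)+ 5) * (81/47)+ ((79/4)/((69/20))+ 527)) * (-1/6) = -23604883/252954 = -93.32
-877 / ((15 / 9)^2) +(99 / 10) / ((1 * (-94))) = -1484379 / 4700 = -315.83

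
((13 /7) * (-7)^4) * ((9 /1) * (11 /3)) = 147147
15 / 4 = 3.75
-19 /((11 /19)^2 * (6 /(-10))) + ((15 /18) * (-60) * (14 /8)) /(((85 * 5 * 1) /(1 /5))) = 5827609 /61710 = 94.44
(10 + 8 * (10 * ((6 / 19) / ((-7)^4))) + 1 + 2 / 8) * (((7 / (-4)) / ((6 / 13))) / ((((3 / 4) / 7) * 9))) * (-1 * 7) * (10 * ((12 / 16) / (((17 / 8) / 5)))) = 222600625 / 40698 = 5469.57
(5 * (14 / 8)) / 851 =35 / 3404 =0.01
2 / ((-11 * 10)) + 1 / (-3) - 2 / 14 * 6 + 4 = 3224 / 1155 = 2.79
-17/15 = -1.13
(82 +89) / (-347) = -171 / 347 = -0.49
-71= -71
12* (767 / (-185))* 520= -957216 / 37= -25870.70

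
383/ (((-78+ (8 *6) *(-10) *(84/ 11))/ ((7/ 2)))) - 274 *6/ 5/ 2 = -67844087/ 411780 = -164.76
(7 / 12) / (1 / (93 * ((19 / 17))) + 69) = 589 / 69680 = 0.01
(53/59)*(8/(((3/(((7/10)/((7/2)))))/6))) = 848/295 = 2.87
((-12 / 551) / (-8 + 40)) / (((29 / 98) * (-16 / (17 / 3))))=833 / 1022656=0.00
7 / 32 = 0.22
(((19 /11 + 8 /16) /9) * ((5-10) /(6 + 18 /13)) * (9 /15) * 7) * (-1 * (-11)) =-7.74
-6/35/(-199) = 6/6965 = 0.00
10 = 10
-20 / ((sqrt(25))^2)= -4 / 5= -0.80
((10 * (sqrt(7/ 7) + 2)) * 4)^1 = 120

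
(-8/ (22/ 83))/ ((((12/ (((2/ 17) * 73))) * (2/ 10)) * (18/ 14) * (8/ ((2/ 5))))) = -42413/ 10098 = -4.20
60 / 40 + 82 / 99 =461 / 198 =2.33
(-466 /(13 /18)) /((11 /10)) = -83880 /143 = -586.57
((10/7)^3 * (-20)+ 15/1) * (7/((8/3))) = -44565/392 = -113.69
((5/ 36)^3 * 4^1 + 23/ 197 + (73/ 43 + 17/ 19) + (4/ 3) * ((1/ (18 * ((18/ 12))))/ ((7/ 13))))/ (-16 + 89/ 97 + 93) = 3583913849911/ 99320917149216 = 0.04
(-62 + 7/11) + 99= 414/11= 37.64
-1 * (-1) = 1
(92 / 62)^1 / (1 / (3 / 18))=23 / 93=0.25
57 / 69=0.83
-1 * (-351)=351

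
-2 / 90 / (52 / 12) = -1 / 195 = -0.01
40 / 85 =8 / 17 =0.47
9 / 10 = 0.90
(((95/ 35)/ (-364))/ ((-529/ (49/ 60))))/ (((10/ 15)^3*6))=57/ 8802560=0.00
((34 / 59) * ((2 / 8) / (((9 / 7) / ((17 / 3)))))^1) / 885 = 2023 / 2819610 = 0.00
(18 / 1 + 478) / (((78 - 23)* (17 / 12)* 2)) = 2976 / 935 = 3.18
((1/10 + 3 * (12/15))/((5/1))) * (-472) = -236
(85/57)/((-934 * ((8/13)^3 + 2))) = -186745/261185628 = -0.00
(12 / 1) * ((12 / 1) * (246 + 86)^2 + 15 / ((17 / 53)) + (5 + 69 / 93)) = 8365010964 / 527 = 15872886.08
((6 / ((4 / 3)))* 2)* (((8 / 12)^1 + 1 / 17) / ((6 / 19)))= 703 / 34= 20.68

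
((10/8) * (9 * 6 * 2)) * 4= 540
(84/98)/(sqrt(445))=6 * sqrt(445)/3115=0.04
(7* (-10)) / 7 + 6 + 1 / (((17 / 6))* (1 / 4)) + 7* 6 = 670 / 17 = 39.41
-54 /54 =-1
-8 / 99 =-0.08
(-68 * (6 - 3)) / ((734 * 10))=-51 / 1835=-0.03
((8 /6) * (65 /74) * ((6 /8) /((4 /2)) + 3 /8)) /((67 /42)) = 1365 /2479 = 0.55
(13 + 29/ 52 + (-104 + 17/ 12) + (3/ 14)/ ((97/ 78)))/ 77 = -1.15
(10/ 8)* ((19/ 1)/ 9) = 95/ 36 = 2.64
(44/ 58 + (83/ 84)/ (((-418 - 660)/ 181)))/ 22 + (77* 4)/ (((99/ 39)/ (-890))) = -6238623155843/ 57772176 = -107986.64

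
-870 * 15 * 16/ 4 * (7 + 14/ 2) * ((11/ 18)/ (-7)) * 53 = 3381400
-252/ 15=-84/ 5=-16.80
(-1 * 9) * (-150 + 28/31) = 41598/31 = 1341.87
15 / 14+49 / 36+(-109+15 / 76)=-127325 / 1197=-106.37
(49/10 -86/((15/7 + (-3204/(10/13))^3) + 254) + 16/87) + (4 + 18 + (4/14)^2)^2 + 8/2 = 2262079291674654070189/4554377711349375210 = 496.68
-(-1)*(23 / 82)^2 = 529 / 6724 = 0.08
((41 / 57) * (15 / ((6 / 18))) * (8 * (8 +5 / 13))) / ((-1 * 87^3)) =-178760 / 54216747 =-0.00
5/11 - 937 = -10302/11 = -936.55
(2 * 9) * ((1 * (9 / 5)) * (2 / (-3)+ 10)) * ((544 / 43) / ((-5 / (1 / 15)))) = -274176 / 5375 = -51.01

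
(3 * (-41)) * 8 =-984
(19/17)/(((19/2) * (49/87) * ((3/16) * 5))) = 928/4165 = 0.22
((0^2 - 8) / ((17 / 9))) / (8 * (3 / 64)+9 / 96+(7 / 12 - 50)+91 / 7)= 6912 / 58667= 0.12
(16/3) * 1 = 16/3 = 5.33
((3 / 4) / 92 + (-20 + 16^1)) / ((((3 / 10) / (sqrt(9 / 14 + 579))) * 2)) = -7345 * sqrt(113610) / 15456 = -160.18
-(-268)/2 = 134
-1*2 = -2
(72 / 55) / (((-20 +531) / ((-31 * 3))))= -6696 / 28105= -0.24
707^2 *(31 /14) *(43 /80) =95185531 /160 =594909.57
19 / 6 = 3.17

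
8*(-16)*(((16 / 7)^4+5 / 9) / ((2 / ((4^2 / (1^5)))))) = -616272896 / 21609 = -28519.27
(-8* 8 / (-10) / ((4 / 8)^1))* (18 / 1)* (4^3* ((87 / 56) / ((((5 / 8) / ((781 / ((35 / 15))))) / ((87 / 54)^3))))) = 565643736064 / 11025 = 51305554.29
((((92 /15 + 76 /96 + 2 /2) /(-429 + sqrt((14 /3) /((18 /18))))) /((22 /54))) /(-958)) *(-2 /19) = -1001403 /200989760360 - 8559 *sqrt(42) /2210887363960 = -0.00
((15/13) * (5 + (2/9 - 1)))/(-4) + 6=373/78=4.78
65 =65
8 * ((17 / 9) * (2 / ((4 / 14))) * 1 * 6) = 1904 / 3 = 634.67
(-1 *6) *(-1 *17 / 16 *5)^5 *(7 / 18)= 31059371875 / 3145728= 9873.51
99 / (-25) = -99 / 25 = -3.96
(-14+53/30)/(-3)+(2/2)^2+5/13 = 6391/1170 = 5.46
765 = 765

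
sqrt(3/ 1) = sqrt(3) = 1.73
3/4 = 0.75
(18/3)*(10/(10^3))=3/50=0.06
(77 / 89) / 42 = 11 / 534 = 0.02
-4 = -4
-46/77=-0.60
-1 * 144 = -144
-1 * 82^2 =-6724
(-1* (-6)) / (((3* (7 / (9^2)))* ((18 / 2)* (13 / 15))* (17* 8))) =135 / 6188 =0.02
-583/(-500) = 583/500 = 1.17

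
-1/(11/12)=-12/11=-1.09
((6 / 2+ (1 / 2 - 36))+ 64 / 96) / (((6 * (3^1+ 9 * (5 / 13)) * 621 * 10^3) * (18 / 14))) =-2483 / 2414448000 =-0.00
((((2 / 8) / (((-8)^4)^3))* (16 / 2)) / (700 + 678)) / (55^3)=1 / 7877476827004928000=0.00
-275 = -275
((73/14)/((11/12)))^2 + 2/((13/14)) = 2659984/77077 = 34.51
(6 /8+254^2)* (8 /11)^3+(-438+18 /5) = 162271948 /6655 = 24383.46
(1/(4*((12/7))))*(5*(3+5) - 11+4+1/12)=2779/576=4.82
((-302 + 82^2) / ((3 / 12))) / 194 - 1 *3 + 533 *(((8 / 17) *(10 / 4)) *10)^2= 2071667817 / 28033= 73901.04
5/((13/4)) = 1.54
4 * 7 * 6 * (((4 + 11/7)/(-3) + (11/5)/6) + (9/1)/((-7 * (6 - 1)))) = -1468/5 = -293.60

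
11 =11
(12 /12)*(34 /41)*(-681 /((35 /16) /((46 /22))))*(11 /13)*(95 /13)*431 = -69775783008 /48503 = -1438586.95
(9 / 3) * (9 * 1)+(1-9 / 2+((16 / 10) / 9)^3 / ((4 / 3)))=1427881 / 60750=23.50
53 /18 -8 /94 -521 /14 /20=118277 /118440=1.00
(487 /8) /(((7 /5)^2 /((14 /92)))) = 12175 /2576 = 4.73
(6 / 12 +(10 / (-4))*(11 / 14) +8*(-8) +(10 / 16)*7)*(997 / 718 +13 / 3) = -42163825 / 120624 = -349.55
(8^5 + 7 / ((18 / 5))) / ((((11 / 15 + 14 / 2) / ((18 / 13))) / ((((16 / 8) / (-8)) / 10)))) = -1769577 / 12064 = -146.68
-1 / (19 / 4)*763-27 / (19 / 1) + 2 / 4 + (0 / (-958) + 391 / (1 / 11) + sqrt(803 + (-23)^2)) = 6*sqrt(37) + 157299 / 38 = 4175.94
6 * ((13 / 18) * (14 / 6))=91 / 9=10.11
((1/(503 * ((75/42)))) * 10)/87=28/218805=0.00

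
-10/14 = -5/7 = -0.71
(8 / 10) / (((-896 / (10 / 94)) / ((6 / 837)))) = -1 / 1468656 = -0.00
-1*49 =-49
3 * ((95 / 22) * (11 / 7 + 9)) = 10545 / 77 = 136.95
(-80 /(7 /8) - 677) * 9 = -48411 /7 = -6915.86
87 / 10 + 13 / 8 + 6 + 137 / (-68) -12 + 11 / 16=3.00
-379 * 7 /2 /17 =-2653 /34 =-78.03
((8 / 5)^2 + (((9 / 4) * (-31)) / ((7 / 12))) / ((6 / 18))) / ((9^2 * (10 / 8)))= -249308 / 70875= -3.52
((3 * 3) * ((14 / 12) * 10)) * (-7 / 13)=-735 / 13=-56.54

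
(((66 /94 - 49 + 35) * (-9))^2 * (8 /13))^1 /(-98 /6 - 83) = -379687500 /4278833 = -88.74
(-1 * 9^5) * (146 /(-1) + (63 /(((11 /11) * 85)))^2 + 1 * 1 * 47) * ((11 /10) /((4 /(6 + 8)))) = 1617073457769 /72250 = 22381639.55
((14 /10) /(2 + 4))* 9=21 /10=2.10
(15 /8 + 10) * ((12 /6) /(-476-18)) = -5 /104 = -0.05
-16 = -16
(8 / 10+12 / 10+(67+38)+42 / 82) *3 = 13224 / 41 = 322.54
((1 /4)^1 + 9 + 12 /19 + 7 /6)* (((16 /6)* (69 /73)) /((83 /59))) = 6836566 /345363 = 19.80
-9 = -9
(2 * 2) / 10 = 2 / 5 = 0.40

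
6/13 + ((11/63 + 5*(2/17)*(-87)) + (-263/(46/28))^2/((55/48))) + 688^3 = 131930818844200081/405089685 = 325682987.57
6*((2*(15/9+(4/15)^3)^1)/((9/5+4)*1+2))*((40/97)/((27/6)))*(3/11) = 364096/5617755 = 0.06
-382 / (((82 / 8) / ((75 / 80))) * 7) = -2865 / 574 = -4.99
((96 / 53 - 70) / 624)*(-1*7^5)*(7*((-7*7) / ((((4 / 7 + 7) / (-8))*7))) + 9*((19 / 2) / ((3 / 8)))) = 8660193311 / 16854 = 513836.08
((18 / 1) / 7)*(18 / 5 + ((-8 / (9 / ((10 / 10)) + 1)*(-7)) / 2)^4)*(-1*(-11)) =1840.43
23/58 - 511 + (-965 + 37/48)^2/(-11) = -62496647861/734976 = -85032.23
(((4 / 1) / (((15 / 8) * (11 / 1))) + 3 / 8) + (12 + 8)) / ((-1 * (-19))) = 1429 / 1320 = 1.08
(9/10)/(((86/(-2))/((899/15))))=-2697/2150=-1.25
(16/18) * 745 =5960/9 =662.22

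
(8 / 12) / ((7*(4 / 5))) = 5 / 42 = 0.12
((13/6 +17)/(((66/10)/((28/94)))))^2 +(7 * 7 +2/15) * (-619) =-3292246175884/108252045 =-30412.79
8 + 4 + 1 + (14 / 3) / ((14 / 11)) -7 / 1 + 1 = 10.67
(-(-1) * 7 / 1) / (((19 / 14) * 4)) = 1.29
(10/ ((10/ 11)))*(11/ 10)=121/ 10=12.10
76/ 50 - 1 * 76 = -74.48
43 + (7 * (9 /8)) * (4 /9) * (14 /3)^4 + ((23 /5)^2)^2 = 108878996 /50625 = 2150.70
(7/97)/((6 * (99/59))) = 413/57618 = 0.01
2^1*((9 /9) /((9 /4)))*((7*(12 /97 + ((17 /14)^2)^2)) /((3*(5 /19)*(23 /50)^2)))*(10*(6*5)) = 4067201275000 /158403231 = 25676.25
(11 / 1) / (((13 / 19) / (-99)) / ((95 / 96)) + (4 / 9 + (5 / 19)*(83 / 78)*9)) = 51106770 / 13741697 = 3.72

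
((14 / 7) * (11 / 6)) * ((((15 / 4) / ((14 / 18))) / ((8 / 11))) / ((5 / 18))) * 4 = 9801 / 28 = 350.04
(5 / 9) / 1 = 5 / 9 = 0.56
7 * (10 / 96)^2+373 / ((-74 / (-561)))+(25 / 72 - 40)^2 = 3375945079 / 767232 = 4400.16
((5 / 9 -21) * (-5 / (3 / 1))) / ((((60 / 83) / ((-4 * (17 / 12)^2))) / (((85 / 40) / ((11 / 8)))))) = -9378917 / 16038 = -584.79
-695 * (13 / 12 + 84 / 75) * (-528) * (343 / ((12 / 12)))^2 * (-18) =-8561102197032 / 5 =-1712220439406.40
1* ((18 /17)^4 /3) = 0.42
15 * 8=120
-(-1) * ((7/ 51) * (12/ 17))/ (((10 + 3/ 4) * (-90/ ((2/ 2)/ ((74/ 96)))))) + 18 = 124144834/ 6896985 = 18.00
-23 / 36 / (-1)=23 / 36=0.64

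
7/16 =0.44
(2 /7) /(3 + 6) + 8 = 506 /63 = 8.03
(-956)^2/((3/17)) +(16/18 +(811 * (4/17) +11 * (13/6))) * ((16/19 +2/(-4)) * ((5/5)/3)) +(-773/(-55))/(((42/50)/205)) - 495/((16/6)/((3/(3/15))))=27825735076283/5372136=5179640.85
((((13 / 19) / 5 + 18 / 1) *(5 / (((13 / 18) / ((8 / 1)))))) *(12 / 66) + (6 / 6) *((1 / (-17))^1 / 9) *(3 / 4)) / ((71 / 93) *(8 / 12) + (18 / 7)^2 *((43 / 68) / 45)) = 2306456716515 / 7601111804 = 303.44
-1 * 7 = -7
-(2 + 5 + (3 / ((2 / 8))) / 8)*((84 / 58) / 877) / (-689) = 357 / 17523337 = 0.00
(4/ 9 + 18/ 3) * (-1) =-58/ 9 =-6.44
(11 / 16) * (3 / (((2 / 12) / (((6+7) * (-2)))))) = -1287 / 4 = -321.75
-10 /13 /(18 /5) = -25 /117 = -0.21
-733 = -733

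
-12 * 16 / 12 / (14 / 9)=-72 / 7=-10.29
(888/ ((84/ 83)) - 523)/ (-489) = -827/ 1141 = -0.72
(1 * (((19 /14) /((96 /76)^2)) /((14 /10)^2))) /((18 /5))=857375 /7112448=0.12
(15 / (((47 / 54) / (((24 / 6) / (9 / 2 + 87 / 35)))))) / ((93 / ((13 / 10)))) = 32760 / 237491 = 0.14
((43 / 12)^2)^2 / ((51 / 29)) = 99145229 / 1057536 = 93.75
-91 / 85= -1.07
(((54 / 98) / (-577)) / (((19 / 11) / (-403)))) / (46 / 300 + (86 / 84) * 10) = 5984550 / 279107017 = 0.02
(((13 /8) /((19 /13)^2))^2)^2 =23298085122481 /69564674215936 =0.33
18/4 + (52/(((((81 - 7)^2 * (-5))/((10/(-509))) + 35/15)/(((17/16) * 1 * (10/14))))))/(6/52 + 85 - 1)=4.50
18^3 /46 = 2916 /23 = 126.78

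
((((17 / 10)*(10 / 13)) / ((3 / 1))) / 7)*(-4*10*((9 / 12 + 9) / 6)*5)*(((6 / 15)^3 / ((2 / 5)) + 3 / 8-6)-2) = 25381 / 168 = 151.08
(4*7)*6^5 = 217728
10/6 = 5/3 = 1.67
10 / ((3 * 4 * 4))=5 / 24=0.21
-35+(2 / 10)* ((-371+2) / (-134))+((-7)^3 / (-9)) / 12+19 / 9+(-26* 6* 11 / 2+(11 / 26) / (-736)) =-153554678231 / 173085120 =-887.16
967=967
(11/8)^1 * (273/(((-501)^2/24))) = 1001/27889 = 0.04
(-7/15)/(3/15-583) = 7/8742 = 0.00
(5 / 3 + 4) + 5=32 / 3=10.67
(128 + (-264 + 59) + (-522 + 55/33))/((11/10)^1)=-17920/33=-543.03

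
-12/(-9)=1.33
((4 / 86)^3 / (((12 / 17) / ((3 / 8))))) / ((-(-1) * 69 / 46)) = 17 / 477042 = 0.00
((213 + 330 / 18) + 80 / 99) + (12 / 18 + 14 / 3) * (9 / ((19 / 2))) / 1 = 446162 / 1881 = 237.19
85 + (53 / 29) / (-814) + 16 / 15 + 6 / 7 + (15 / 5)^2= 237754067 / 2478630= 95.92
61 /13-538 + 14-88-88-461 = -15032 /13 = -1156.31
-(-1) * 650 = 650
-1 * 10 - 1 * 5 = -15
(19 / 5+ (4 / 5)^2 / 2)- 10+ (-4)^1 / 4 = -172 / 25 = -6.88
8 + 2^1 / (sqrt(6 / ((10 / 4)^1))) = 9.29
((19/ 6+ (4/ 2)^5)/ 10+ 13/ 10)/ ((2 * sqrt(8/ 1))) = 289 * sqrt(2)/ 480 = 0.85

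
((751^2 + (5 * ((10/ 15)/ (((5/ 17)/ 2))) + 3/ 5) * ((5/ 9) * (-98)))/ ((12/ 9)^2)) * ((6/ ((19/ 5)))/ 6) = 3998375/ 48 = 83299.48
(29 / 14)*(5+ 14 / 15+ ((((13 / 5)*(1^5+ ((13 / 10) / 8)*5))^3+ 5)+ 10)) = 260.14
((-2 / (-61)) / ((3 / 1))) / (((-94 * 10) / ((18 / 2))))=-3 / 28670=-0.00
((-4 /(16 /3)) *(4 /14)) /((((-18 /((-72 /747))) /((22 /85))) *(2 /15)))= -22 /9877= -0.00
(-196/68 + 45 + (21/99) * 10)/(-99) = -24818/55539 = -0.45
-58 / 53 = -1.09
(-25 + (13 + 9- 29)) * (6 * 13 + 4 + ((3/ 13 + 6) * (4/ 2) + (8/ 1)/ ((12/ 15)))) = -43456/ 13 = -3342.77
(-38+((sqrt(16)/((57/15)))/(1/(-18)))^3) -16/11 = -516192806/75449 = -6841.61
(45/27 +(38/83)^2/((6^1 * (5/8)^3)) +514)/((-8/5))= -1332530039/4133400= -322.38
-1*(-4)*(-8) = -32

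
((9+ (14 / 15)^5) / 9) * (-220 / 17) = -13.96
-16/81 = -0.20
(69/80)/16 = 69/1280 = 0.05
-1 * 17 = -17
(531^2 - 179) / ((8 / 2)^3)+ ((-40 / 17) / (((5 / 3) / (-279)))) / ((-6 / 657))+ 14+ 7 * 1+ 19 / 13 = -273720433 / 7072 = -38704.81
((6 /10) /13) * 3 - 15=-966 /65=-14.86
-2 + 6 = 4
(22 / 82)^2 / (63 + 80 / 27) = 0.00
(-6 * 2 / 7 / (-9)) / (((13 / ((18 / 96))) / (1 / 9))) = 1 / 3276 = 0.00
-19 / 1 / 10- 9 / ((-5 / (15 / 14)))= 0.03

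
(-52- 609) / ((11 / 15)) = -901.36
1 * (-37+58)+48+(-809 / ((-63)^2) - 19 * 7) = -254825 / 3969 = -64.20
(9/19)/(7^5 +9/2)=18/638837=0.00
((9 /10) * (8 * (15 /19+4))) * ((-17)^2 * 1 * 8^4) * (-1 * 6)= -23267672064 /95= -244922863.83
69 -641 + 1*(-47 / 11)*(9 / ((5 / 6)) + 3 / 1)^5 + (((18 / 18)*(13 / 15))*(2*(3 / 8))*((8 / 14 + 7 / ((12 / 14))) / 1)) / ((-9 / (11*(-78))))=-18524651758181 / 8662500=-2138487.94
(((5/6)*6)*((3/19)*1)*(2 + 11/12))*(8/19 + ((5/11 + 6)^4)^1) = 84514336725/21141604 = 3997.54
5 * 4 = 20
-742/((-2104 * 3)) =371/3156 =0.12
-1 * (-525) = 525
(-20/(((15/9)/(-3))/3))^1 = 108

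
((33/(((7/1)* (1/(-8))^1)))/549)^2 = 7744/1640961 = 0.00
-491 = -491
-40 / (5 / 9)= -72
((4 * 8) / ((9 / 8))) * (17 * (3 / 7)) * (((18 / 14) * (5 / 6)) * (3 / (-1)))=-32640 / 49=-666.12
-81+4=-77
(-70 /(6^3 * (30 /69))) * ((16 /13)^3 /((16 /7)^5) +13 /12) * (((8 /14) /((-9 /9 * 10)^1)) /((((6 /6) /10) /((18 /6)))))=43201475 /30371328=1.42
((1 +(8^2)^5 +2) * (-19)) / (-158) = 20401094713 / 158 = 129120852.61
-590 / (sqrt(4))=-295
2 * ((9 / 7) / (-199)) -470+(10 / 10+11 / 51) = -33304762 / 71043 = -468.80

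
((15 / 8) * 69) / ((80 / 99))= 20493 / 128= 160.10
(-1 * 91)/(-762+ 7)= 91/755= 0.12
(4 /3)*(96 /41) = 128 /41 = 3.12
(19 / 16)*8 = 19 / 2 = 9.50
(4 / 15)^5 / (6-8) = -512 / 759375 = -0.00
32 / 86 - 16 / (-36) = 316 / 387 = 0.82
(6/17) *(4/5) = 24/85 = 0.28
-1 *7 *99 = -693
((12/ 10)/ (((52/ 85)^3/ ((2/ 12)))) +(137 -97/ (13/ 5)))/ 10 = 14140361/ 1406080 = 10.06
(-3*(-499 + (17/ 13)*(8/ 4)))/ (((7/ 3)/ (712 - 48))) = 38563128/ 91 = 423770.64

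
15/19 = 0.79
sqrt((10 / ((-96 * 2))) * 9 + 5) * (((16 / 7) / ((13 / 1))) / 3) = 2 * sqrt(290) / 273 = 0.12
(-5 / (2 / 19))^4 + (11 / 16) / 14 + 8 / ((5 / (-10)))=1140305177 / 224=5090648.11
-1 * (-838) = 838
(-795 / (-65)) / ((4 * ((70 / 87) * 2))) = 13833 / 7280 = 1.90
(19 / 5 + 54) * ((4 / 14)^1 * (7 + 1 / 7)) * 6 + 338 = 51242 / 49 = 1045.76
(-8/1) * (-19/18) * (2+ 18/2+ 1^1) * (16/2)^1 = 2432/3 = 810.67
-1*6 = -6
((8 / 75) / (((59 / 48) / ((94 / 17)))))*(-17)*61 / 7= -733952 / 10325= -71.08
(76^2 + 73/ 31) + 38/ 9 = 1613339/ 279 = 5782.58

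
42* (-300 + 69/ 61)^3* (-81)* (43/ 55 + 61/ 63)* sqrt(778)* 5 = 1984195341441955296* sqrt(778)/ 2496791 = 22166240142995.95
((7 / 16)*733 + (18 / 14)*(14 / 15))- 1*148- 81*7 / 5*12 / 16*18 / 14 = 5163 / 80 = 64.54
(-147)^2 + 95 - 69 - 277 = 21358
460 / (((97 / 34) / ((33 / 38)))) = 258060 / 1843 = 140.02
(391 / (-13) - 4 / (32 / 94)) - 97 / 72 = -43.17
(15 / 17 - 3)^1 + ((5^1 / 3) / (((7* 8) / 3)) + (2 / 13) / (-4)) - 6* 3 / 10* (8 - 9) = -16511 / 61880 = -0.27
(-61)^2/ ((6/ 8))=14884/ 3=4961.33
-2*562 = -1124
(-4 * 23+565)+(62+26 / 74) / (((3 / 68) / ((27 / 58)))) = 1213471 / 1073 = 1130.91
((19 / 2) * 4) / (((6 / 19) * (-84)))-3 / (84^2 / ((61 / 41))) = -1.43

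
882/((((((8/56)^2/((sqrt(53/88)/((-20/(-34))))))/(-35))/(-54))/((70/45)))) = 54000891*sqrt(1166)/11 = 167632227.39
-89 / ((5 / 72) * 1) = -6408 / 5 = -1281.60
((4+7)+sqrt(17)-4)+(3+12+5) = sqrt(17)+27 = 31.12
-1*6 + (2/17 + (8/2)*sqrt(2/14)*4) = -100/17 + 16*sqrt(7)/7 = 0.17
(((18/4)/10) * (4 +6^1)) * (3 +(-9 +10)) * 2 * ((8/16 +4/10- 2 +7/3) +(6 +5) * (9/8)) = 4899/10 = 489.90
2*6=12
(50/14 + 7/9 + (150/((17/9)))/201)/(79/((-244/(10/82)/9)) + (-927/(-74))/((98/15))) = 441040965848/145211514345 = 3.04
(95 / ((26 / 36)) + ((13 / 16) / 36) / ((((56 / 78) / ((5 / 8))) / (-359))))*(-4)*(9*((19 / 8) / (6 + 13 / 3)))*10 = -59508055575 / 5777408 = -10300.13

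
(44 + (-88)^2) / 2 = 3894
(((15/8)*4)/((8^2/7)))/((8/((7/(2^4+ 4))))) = 147/4096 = 0.04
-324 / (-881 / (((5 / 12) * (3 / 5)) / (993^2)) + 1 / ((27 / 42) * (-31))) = 0.00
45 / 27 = 5 / 3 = 1.67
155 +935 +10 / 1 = 1100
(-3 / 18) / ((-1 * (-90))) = -0.00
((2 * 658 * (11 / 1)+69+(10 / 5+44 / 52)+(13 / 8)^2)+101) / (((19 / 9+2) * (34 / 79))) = 509830371 / 61568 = 8280.77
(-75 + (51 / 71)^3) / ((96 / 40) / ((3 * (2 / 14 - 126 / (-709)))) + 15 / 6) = -141655607780 / 9482136123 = -14.94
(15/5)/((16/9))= 27/16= 1.69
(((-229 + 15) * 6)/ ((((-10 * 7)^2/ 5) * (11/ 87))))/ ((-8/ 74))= 95.85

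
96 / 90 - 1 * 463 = -6929 / 15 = -461.93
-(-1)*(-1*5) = -5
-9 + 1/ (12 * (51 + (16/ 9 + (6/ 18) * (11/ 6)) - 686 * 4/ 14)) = -46209/ 5134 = -9.00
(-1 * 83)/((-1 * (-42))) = -83/42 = -1.98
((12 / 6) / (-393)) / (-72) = 1 / 14148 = 0.00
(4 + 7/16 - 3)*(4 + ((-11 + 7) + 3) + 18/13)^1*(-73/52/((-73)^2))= -1311/789568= -0.00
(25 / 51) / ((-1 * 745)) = -5 / 7599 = -0.00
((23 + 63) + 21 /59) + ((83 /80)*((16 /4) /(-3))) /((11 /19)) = 83.97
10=10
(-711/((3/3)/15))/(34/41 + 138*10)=-437265/56614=-7.72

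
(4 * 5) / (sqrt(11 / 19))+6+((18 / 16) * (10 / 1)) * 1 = 69 / 4+20 * sqrt(209) / 11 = 43.54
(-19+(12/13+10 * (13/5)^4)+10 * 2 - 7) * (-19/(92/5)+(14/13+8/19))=77656032/369265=210.30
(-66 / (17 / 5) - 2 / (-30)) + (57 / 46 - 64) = -963103 / 11730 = -82.11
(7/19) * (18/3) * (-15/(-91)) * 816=73440/247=297.33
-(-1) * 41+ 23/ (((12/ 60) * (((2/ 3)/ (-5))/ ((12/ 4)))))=-5093/ 2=-2546.50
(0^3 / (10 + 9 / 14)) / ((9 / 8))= 0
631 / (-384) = -631 / 384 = -1.64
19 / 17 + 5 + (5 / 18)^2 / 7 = 236297 / 38556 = 6.13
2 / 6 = 1 / 3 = 0.33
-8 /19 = -0.42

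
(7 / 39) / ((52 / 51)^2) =6069 / 35152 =0.17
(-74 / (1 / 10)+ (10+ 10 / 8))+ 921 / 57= -54157 / 76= -712.59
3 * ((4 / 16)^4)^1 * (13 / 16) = 39 / 4096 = 0.01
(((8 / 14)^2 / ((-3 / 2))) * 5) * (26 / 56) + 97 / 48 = 8317 / 5488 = 1.52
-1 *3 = -3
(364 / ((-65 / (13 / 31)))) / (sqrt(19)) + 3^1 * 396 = 1188 - 364 * sqrt(19) / 2945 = 1187.46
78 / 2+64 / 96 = 119 / 3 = 39.67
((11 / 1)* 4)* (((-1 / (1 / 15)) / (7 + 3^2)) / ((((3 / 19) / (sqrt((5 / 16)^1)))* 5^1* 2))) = -209* sqrt(5) / 32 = -14.60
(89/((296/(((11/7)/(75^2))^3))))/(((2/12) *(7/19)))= 2250721/21081436523437500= 0.00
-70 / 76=-35 / 38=-0.92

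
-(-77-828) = 905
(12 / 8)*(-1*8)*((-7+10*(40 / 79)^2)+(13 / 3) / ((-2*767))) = 19614878 / 368219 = 53.27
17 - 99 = -82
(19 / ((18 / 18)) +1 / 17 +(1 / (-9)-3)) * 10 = 24400 / 153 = 159.48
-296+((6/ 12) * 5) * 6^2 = -206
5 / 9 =0.56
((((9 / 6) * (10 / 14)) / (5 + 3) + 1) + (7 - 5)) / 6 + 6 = 1461 / 224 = 6.52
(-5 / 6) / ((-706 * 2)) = 5 / 8472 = 0.00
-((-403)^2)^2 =-26376683281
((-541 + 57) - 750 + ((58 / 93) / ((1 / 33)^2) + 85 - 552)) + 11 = -31336 / 31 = -1010.84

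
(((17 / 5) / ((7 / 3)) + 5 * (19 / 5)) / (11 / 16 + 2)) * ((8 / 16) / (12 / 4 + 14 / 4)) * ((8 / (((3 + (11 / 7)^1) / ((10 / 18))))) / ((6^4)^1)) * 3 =179 / 135837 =0.00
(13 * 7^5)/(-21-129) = -218491/150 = -1456.61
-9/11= -0.82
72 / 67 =1.07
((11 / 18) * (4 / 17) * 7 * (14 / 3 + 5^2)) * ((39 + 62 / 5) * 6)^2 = 3621070376 / 1275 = 2840055.20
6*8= 48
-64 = -64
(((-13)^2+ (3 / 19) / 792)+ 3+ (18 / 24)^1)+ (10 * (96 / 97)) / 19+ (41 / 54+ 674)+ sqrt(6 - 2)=3722255695 / 4378968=850.03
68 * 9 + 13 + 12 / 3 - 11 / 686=431483 / 686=628.98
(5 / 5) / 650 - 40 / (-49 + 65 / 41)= 133493 / 157950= 0.85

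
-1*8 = -8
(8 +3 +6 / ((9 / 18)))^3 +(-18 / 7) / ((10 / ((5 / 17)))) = 1447864 / 119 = 12166.92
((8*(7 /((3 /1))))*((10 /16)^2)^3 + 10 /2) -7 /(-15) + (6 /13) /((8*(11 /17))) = 468707573 /70287360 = 6.67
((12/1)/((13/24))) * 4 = 1152/13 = 88.62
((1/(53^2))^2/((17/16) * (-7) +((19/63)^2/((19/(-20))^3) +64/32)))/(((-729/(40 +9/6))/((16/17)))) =9890944/8074959033383901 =0.00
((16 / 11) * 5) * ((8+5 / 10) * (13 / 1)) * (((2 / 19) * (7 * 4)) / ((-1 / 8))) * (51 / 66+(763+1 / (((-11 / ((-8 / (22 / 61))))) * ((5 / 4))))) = -19303787776 / 1331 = -14503221.47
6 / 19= 0.32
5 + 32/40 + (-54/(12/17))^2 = 117161/20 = 5858.05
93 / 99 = 0.94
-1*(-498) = 498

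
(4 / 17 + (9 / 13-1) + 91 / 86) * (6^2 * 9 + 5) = 6163815 / 19006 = 324.31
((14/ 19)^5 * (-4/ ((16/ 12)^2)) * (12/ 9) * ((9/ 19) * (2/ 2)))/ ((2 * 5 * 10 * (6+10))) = -453789/ 2352294050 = -0.00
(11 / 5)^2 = 121 / 25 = 4.84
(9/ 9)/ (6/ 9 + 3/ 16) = 48/ 41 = 1.17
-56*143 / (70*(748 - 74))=-286 / 1685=-0.17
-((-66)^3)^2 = -82653950016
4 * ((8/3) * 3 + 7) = 60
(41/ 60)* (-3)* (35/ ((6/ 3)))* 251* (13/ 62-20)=88389399/ 496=178204.43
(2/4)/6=1/12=0.08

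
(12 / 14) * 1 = 6 / 7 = 0.86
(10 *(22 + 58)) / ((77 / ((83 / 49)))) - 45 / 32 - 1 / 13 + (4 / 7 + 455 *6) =4311111995 / 1569568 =2746.69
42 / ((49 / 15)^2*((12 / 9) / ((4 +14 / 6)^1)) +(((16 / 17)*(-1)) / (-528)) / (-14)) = 470061900 / 25141847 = 18.70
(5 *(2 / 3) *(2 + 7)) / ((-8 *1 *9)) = -5 / 12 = -0.42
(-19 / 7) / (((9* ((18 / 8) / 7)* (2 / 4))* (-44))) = 38 / 891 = 0.04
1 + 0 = 1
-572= -572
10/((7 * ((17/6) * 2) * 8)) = 15/476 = 0.03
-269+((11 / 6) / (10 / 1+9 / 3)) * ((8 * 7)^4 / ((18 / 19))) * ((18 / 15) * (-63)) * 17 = -122296892493 / 65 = -1881490653.74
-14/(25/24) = -336/25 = -13.44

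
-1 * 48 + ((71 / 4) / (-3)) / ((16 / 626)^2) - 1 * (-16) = -6980375 / 768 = -9089.03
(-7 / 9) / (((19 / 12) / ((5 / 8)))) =-35 / 114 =-0.31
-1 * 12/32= -3/8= -0.38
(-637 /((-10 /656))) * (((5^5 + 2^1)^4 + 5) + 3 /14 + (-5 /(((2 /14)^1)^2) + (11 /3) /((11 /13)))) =59930245359340120492 /15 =3995349690622674699.47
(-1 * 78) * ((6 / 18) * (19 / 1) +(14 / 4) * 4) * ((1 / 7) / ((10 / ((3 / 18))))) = -793 / 210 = -3.78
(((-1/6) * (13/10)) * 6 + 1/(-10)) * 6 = -42/5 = -8.40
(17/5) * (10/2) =17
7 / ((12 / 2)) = 1.17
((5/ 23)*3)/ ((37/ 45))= 675/ 851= 0.79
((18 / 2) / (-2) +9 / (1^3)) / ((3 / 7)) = 21 / 2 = 10.50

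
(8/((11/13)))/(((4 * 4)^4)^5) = 13/1662273001970115115220992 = 0.00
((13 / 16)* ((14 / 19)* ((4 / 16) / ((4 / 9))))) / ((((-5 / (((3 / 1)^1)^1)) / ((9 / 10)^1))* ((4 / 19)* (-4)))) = 22113 / 102400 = 0.22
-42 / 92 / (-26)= 21 / 1196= 0.02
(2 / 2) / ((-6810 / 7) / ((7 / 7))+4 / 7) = -7 / 6806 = -0.00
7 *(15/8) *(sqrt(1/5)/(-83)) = -0.07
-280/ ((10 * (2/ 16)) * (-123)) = 224/ 123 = 1.82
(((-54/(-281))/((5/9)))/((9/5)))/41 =54/11521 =0.00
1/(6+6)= 0.08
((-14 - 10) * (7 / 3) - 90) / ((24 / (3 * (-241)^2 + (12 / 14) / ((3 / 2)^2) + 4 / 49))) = -1869806597 / 1764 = -1059981.06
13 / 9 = 1.44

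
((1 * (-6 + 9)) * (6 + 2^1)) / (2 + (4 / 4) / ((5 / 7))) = 120 / 17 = 7.06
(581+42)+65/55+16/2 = 632.18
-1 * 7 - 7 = -14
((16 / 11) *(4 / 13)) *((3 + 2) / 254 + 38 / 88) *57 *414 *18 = 17146873152 / 199771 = 85832.64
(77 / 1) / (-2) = -77 / 2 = -38.50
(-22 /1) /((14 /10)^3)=-2750 /343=-8.02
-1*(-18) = 18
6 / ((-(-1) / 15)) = 90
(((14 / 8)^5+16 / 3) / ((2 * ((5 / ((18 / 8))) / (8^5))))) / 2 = 80166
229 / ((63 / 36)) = 916 / 7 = 130.86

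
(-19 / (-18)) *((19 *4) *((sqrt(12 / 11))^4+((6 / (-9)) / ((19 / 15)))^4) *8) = 319619584 / 393129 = 813.01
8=8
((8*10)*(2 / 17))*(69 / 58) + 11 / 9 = 55103 / 4437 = 12.42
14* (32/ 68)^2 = 896/ 289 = 3.10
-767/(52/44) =-649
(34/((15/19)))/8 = 323/60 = 5.38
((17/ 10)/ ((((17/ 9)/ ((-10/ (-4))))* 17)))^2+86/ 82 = 202153/ 189584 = 1.07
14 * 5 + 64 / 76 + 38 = 2068 / 19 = 108.84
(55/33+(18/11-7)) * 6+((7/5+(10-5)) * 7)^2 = 545836/275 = 1984.86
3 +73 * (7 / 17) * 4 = 2095 / 17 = 123.24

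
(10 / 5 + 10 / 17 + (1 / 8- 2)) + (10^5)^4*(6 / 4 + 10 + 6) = 238000000000000000000097 / 136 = 1750000000000000000000.71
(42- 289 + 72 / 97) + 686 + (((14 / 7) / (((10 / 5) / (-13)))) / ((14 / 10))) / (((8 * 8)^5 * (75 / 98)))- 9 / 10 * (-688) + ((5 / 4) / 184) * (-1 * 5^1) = 3804950856635543 / 3593277014016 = 1058.91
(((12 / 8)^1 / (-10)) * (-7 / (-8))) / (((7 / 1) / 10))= -3 / 16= -0.19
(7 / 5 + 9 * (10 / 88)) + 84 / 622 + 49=3527583 / 68420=51.56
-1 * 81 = -81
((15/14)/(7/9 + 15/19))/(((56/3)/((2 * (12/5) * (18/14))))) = 0.23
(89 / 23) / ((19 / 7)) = 623 / 437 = 1.43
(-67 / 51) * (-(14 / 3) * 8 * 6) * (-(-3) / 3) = 15008 / 51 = 294.27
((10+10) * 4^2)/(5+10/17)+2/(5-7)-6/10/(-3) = 5364/95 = 56.46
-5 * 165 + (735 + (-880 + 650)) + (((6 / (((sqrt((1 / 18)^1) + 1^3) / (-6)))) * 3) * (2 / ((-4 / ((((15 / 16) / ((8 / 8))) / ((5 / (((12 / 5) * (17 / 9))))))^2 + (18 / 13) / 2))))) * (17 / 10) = -2372249 / 13000 - 595917 * sqrt(2) / 26000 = -214.89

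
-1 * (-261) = 261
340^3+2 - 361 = 39303641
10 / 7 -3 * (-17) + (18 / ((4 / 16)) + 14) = 969 / 7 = 138.43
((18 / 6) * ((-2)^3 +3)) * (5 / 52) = -75 / 52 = -1.44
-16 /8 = -2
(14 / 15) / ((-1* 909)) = -14 / 13635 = -0.00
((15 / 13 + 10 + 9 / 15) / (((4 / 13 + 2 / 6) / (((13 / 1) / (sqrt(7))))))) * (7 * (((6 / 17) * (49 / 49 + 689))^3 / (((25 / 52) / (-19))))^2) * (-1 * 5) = -9372466040085220077603127296 * sqrt(7) / 24137569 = -1027328572875910688770.17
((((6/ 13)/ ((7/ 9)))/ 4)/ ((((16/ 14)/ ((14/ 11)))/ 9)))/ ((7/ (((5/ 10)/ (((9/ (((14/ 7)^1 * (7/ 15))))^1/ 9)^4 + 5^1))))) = 583443/ 34706815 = 0.02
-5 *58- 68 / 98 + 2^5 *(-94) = -161636 / 49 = -3298.69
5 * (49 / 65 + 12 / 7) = 1123 / 91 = 12.34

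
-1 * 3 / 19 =-3 / 19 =-0.16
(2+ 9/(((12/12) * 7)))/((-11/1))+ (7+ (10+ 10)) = 2056/77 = 26.70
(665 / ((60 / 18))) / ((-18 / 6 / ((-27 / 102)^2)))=-10773 / 2312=-4.66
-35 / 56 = -5 / 8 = -0.62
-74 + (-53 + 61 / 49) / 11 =-42422 / 539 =-78.71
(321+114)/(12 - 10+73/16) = 66.29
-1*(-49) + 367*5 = 1884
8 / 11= 0.73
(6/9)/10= 1/15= 0.07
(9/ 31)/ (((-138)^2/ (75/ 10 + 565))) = 1145/ 131192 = 0.01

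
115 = 115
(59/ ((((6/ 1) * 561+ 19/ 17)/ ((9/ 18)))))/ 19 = 1003/ 2175158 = 0.00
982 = 982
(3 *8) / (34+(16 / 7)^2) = 588 / 961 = 0.61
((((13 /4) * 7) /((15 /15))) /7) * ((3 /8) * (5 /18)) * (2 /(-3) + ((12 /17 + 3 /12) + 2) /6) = -4615 /78336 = -0.06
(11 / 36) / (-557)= -11 / 20052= -0.00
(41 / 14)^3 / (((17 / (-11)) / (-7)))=758131 / 6664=113.77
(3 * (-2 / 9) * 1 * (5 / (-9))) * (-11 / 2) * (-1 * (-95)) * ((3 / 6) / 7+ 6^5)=-568819625 / 378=-1504813.82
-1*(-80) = 80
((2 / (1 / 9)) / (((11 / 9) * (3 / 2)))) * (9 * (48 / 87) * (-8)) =-124416 / 319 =-390.02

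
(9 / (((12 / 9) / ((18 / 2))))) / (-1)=-243 / 4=-60.75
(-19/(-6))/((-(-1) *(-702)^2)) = 19/2956824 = 0.00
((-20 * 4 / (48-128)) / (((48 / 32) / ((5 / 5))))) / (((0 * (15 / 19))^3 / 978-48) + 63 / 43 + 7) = -43 / 2550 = -0.02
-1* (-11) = 11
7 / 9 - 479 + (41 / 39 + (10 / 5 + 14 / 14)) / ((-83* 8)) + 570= 3564779 / 38844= 91.77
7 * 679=4753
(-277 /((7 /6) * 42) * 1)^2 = 76729 /2401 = 31.96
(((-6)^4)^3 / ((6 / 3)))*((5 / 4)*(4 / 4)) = 1360488960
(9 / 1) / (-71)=-9 / 71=-0.13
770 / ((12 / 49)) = 18865 / 6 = 3144.17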